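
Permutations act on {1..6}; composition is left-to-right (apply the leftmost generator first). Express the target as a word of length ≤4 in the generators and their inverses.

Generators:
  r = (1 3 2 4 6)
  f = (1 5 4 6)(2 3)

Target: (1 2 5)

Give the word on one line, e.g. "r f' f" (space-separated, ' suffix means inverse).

  after r: (1 3 2 4 6)
  after f': (1 2 5)

r f'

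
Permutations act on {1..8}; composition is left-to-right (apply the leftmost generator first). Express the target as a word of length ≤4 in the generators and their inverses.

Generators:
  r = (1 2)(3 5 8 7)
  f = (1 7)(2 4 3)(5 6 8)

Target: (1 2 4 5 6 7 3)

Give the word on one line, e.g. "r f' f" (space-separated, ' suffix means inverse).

  after f': (1 7)(2 3 4)(5 8 6)
  after f': (2 4 3)(5 6 8)
  after r: (1 2 4 5 6 7 3)

f' f' r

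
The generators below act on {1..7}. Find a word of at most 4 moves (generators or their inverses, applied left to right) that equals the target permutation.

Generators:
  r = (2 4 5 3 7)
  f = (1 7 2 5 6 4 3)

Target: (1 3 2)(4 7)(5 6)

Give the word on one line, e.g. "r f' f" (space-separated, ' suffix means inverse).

  after r': (2 7 3 5 4)
  after f': (1 3 2)(4 7)(5 6)

r' f'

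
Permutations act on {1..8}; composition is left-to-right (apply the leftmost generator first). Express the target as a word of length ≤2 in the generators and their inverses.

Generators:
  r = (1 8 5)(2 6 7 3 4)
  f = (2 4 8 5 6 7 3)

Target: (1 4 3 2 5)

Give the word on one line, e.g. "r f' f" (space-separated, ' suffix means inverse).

  after r: (1 8 5)(2 6 7 3 4)
  after f': (1 4 3 2 5)

r f'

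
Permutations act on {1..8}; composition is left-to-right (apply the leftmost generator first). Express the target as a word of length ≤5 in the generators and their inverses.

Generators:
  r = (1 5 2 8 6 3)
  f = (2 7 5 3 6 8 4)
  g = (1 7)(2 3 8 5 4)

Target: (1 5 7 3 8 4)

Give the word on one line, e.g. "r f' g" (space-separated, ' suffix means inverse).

  after f: (2 7 5 3 6 8 4)
  after r: (1 5)(2 7)(4 8)
  after f: (1 3 6 8 2 5)
  after g': (1 2 8 4 5 7)(3 6)
  after r': (1 5 7 3 8 4)

f r f g' r'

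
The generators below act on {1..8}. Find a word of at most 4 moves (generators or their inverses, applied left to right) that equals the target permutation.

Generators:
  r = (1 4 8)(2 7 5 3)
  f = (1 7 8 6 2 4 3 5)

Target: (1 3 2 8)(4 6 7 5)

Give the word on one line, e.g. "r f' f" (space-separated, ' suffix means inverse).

f' f'

  after f': (1 5 3 4 2 6 8 7)
  after f': (1 3 2 8)(4 6 7 5)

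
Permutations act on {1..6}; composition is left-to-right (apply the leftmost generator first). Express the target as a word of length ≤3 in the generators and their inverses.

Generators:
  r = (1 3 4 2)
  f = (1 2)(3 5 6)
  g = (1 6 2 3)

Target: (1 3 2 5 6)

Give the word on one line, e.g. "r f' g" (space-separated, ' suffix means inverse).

  after g: (1 6 2 3)
  after f: (1 3 2 5 6)

g f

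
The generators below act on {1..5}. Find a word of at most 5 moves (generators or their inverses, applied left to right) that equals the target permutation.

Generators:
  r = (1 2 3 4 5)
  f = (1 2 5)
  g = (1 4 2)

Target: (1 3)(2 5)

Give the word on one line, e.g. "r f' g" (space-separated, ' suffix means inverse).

  after g': (1 2 4)
  after g': (1 4 2)
  after f: (1 4 5)
  after r': (1 3 2)
  after f': (1 3)(2 5)

g' g' f r' f'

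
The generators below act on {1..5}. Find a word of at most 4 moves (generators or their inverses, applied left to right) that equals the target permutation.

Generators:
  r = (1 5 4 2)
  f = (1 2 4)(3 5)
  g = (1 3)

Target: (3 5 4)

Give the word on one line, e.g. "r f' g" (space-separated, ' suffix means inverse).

  after f: (1 2 4)(3 5)
  after r: (3 4 5)
  after f: (1 2 4 3)
  after r: (3 5 4)

f r f r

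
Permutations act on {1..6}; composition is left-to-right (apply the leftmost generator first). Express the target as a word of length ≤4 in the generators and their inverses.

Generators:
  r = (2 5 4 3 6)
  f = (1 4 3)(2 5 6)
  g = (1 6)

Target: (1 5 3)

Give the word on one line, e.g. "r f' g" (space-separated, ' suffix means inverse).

  after f: (1 4 3)(2 5 6)
  after r': (1 5 3)

f r'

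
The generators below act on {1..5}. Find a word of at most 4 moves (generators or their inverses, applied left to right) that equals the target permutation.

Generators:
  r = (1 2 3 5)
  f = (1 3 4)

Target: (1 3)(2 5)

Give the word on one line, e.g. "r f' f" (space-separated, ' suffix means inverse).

  after r: (1 2 3 5)
  after r: (1 3)(2 5)

r r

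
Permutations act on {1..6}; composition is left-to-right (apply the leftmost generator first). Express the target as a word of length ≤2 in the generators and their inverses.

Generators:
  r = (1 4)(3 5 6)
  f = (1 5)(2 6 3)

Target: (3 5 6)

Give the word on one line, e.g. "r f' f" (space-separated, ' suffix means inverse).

  after r': (1 4)(3 6 5)
  after r': (3 5 6)

r' r'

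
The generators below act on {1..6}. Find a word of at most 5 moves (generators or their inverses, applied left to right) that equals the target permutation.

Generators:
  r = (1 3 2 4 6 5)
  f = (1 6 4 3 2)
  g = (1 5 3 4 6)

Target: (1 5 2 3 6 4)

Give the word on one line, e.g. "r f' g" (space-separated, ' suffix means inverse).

  after f': (1 2 3 4 6)
  after g: (1 2 4)(3 6 5)
  after r: (1 4 3 5 2 6)
  after g': (1 3)(2 4 5)
  after g': (1 5 2 3 6 4)

f' g r g' g'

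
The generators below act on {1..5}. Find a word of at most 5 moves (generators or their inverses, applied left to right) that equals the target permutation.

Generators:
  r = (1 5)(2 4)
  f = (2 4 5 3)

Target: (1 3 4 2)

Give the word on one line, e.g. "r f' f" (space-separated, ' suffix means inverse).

r f r'

  after r: (1 5)(2 4)
  after f: (1 3 2 5)
  after r': (1 3 4 2)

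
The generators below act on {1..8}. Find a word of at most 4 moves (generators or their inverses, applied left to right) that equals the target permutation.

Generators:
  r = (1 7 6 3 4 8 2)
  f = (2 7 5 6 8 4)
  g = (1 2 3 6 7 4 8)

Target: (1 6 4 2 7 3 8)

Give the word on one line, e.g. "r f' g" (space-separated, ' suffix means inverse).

  after r: (1 7 6 3 4 8 2)
  after r: (1 6 4 2 7 3 8)

r r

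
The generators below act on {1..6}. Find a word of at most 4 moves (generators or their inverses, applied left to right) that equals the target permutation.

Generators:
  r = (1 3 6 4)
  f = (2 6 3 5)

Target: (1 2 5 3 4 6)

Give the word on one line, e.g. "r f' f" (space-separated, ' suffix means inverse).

  after r': (1 4 6 3)
  after r': (1 6)(3 4)
  after f': (1 2 5 3 4 6)

r' r' f'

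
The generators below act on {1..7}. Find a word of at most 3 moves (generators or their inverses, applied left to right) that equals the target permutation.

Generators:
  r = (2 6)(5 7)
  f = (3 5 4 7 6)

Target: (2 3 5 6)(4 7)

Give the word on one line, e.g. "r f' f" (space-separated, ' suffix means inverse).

r f

  after r: (2 6)(5 7)
  after f: (2 3 5 6)(4 7)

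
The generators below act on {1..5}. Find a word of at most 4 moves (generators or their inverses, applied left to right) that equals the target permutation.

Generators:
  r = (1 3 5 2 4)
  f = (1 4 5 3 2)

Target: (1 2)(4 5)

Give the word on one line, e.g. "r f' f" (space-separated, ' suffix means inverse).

  after f': (1 2 3 5 4)
  after f': (1 3 4 2 5)
  after f': (1 5 2 4 3)
  after r: (1 2)(4 5)

f' f' f' r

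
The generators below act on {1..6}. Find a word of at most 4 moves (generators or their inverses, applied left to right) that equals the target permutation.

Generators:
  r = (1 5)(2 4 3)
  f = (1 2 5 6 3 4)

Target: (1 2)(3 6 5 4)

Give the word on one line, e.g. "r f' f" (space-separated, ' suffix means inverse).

r r r f'

  after r: (1 5)(2 4 3)
  after r: (2 3 4)
  after r: (1 5)
  after f': (1 2)(3 6 5 4)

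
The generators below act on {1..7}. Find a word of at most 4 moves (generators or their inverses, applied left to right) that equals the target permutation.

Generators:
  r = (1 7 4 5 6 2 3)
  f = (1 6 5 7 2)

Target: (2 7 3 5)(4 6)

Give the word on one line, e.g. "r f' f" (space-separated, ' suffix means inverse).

  after r': (1 3 2 6 5 4 7)
  after r': (1 2 5 7 3 6 4)
  after f: (2 7 3 5)(4 6)

r' r' f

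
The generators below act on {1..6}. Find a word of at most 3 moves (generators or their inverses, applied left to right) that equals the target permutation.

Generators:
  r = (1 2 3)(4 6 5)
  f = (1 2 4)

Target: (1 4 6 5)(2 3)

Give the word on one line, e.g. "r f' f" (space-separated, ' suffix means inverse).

  after r': (1 3 2)(4 5 6)
  after r': (1 2 3)(4 6 5)
  after f: (1 4 6 5)(2 3)

r' r' f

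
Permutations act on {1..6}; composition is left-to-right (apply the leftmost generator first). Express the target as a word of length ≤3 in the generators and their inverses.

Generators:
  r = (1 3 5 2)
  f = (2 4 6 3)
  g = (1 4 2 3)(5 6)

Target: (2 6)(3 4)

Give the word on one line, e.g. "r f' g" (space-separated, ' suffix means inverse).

  after f': (2 3 6 4)
  after f': (2 6)(3 4)

f' f'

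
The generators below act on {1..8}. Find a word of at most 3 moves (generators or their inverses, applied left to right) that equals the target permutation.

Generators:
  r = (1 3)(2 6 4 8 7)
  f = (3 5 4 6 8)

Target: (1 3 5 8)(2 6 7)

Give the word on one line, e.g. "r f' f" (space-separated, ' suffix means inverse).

  after f: (3 5 4 6 8)
  after r: (1 3 5 8)(2 6 7)

f r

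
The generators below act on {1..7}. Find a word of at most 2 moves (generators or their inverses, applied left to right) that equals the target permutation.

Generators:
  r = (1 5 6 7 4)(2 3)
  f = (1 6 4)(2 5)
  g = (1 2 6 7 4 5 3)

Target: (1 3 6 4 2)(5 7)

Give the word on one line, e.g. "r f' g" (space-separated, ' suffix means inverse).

r g

  after r: (1 5 6 7 4)(2 3)
  after g: (1 3 6 4 2)(5 7)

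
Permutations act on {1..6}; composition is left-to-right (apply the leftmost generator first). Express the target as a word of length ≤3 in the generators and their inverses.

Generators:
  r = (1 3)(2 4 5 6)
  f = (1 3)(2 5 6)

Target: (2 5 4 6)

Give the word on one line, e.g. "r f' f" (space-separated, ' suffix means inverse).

r' f'

  after r': (1 3)(2 6 5 4)
  after f': (2 5 4 6)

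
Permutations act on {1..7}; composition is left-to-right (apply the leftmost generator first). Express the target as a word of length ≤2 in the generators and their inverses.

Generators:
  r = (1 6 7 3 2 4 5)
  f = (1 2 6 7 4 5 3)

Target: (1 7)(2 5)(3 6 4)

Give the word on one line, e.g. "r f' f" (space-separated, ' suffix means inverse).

r f

  after r: (1 6 7 3 2 4 5)
  after f: (1 7)(2 5)(3 6 4)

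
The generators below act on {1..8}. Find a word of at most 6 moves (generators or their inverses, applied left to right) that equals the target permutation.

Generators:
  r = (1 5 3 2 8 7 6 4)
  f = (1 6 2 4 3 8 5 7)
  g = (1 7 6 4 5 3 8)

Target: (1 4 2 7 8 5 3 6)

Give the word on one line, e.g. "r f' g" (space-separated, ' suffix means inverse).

  after f': (1 7 5 8 3 4 2 6)
  after r': (1 8 5 2 7)(3 6 4)
  after g: (2 6 5)(3 4 8)
  after r': (1 4 2 7 8 5 3 6)

f' r' g r'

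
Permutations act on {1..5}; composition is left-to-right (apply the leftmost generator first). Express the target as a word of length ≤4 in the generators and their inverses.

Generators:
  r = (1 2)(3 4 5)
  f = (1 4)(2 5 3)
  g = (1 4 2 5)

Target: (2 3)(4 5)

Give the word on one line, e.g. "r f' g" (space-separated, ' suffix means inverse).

g f

  after g: (1 4 2 5)
  after f: (2 3)(4 5)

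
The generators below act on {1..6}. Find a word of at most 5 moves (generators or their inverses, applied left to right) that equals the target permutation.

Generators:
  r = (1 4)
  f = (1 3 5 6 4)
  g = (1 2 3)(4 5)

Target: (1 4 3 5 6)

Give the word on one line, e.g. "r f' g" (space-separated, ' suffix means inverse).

r f r r r

  after r: (1 4)
  after f: (3 5 6 4)
  after r: (1 4 3 5 6)
  after r: (3 5 6 4)
  after r: (1 4 3 5 6)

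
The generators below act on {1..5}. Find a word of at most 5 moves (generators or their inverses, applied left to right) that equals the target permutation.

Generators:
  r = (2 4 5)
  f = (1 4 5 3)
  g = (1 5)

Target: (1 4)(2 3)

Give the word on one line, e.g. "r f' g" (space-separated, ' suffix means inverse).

f' r g f' f'

  after f': (1 3 5 4)
  after r: (1 3 2 4)
  after g: (1 3 2 4 5)
  after f': (1 5 3 2)
  after f': (1 4)(2 3)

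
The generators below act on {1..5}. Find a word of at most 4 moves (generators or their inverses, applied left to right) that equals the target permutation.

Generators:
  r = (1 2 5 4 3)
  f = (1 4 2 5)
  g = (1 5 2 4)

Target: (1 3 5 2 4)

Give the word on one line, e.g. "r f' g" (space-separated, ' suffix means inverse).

f g' r' r'

  after f: (1 4 2 5)
  after g': (1 2)(4 5)
  after r': (2 3 4)
  after r': (1 3 5 2 4)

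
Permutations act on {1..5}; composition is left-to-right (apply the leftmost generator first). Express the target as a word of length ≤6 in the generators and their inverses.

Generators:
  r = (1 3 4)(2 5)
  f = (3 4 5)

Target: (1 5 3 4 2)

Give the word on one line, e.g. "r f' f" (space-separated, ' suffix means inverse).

  after r': (1 4 3)(2 5)
  after f': (1 3)(2 4 5)
  after r: (1 4 2)
  after f': (1 3 5 4 2)
  after f': (1 5 3 4 2)

r' f' r f' f'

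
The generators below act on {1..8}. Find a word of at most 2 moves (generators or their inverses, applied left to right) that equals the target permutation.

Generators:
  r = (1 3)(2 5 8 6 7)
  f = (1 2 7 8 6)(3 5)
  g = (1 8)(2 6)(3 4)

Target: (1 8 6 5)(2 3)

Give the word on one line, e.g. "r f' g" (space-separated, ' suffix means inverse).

  after f': (1 6 8 7 2)(3 5)
  after r': (1 8 6 5)(2 3)

f' r'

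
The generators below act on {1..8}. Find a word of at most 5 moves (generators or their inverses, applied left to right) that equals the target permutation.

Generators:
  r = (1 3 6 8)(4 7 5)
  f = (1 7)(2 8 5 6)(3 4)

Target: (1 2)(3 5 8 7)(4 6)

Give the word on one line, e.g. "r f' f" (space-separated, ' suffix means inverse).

  after f': (1 7)(2 6 5 8)(3 4)
  after f': (2 5)(6 8)
  after r: (1 3 6)(2 4 7 5)
  after r: (1 6 3 8)(2 7 4 5)
  after f: (1 2)(3 5 8 7)(4 6)

f' f' r r f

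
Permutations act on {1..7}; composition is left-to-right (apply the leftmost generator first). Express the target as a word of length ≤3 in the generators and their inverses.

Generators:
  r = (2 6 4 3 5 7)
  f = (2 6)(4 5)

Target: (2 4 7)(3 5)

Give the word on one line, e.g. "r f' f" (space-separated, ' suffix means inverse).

f' r

  after f': (2 6)(4 5)
  after r: (2 4 7)(3 5)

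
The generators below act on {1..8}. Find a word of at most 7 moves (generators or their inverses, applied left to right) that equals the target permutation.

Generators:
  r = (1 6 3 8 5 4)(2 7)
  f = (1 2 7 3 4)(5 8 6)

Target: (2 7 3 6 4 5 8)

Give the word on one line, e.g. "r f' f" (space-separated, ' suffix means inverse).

  after r: (1 6 3 8 5 4)(2 7)
  after f': (1 8 6 7)(3 5)
  after r: (1 5 8 3 4)(2 7 6)
  after f': (1 6)(7 8)
  after r': (2 7 3 6 4 5 8)

r f' r f' r'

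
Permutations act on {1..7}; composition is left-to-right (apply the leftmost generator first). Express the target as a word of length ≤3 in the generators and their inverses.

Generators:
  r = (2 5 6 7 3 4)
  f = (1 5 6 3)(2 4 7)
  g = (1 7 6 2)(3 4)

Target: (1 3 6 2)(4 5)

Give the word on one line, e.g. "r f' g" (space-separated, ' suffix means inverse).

  after f': (1 3 6 5)(2 7 4)
  after g': (1 4 6 5 2)(3 7)
  after r': (1 3 6 2)(4 5)

f' g' r'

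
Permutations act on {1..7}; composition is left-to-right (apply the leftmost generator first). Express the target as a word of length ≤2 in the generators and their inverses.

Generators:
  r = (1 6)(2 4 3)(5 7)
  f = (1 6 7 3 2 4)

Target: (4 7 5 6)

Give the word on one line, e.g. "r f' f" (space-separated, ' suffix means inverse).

  after r: (1 6)(2 4 3)(5 7)
  after f': (4 7 5 6)

r f'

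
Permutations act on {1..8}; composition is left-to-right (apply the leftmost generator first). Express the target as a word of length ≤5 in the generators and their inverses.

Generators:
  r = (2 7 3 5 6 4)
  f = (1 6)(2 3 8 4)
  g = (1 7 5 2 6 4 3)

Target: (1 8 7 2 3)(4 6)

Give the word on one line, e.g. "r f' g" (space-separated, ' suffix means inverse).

r f' g g f

  after r: (2 7 3 5 6 4)
  after f': (1 6 8 3 5)(2 7)
  after g: (1 4 3 2 5 7 6 8)
  after g: (1 3 6 8 7 4)
  after f: (1 8 7 2 3)(4 6)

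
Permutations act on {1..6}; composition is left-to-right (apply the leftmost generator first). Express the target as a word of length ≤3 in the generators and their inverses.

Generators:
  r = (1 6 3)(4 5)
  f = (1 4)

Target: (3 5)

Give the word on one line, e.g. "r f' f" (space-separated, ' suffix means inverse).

r f' r'

  after r: (1 6 3)(4 5)
  after f': (1 6 3 4 5)
  after r': (3 5)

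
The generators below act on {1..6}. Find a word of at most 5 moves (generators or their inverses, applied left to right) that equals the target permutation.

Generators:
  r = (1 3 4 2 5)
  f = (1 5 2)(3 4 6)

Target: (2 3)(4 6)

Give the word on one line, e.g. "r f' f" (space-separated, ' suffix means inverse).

  after r': (1 5 2 4 3)
  after f: (1 2 6 3 5)
  after r': (1 4 3 2 6)
  after f': (1 3 5)(2 4 6)
  after r': (2 3)(4 6)

r' f r' f' r'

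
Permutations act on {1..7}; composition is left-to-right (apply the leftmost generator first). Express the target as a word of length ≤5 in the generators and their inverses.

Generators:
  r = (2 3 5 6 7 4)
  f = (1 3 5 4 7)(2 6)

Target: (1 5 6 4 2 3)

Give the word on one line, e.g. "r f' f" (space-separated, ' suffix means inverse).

  after r': (2 4 7 6 5 3)
  after r': (2 7 5)(3 4 6)
  after f': (1 7 3 5 6)(2 4)
  after f': (1 4 6 7)(2 5)
  after f': (1 5 6 4 2 3)

r' r' f' f' f'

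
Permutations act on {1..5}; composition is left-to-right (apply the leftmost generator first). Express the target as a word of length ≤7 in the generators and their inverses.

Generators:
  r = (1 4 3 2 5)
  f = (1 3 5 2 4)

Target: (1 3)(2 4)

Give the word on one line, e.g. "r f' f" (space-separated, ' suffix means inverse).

  after f': (1 4 2 5 3)
  after r: (1 3 4 5 2)
  after f': (2 4 3)
  after r': (1 5 2)
  after f': (1 3)(2 4)

f' r f' r' f'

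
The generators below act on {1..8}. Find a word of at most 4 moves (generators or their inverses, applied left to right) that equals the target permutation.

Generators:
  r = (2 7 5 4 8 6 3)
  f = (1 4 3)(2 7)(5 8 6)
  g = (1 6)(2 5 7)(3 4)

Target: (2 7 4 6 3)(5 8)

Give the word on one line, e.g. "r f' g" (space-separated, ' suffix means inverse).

f' r' g'

  after f': (1 3 4)(2 7)(5 6 8)
  after r': (1 6 4)(3 5 8 7)
  after g': (2 7 4 6 3)(5 8)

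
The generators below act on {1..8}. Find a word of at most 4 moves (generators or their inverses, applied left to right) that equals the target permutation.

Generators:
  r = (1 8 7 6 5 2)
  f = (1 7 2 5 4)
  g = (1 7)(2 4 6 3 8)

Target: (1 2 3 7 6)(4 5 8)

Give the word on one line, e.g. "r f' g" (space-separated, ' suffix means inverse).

r' r' g r

  after r': (1 2 5 6 7 8)
  after r': (1 5 7)(2 6 8)
  after g: (1 5)(2 3 8 4 6)
  after r: (1 2 3 7 6)(4 5 8)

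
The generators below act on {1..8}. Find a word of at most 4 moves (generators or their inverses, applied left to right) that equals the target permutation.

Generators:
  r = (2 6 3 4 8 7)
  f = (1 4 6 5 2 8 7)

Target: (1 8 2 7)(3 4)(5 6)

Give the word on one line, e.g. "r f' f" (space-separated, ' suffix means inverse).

  after f: (1 4 6 5 2 8 7)
  after r: (1 8 2 7)(3 4)(5 6)

f r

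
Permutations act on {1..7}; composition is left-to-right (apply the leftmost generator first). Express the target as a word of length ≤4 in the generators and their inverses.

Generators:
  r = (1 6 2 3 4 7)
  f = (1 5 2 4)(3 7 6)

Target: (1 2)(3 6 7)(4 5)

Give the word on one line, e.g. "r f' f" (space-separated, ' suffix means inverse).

f f

  after f: (1 5 2 4)(3 7 6)
  after f: (1 2)(3 6 7)(4 5)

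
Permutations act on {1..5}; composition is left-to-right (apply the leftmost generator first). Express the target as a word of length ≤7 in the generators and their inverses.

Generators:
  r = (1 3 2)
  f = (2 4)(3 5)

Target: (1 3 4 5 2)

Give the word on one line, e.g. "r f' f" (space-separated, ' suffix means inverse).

r' f r' f r'

  after r': (1 2 3)
  after f: (1 4 2 5 3)
  after r': (1 4 3 2 5)
  after f: (1 2 3 4 5)
  after r': (1 3 4 5 2)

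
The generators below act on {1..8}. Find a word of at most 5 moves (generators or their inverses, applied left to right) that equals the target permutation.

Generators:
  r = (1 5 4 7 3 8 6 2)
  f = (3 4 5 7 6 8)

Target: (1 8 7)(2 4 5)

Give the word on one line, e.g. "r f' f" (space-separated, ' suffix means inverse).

  after r': (1 2 6 8 3 7 4 5)
  after f: (1 2 8 4 7 5)(3 6)
  after r': (1 6 7)(2 3 8 5)
  after f: (1 8 7)(2 4 5)

r' f r' f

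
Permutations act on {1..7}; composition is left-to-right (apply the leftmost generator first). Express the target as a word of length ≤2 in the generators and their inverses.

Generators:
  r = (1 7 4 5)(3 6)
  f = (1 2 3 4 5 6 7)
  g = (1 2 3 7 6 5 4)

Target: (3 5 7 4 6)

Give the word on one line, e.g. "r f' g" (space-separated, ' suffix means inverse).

f g'

  after f: (1 2 3 4 5 6 7)
  after g': (3 5 7 4 6)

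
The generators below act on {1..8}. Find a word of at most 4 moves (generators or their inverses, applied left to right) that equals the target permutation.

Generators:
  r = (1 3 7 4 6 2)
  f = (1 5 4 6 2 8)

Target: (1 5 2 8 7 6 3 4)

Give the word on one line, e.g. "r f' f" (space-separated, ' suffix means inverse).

f r r

  after f: (1 5 4 6 2 8)
  after r: (1 5 6)(2 8 3 7 4)
  after r: (1 5 2 8 7 6 3 4)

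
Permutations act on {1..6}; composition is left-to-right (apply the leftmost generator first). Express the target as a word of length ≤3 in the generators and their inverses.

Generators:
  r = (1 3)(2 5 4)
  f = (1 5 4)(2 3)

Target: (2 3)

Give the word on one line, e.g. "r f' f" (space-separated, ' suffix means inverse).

  after f: (1 5 4)(2 3)
  after f: (1 4 5)
  after f: (2 3)

f f f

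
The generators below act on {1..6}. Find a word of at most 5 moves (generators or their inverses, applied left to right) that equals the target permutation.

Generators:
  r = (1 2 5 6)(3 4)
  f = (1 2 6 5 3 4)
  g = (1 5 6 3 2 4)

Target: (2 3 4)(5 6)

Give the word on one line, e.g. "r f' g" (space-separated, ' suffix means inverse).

r' f' r'

  after r': (1 6 5 2)(3 4)
  after f': (1 2 4 5)
  after r': (2 3 4)(5 6)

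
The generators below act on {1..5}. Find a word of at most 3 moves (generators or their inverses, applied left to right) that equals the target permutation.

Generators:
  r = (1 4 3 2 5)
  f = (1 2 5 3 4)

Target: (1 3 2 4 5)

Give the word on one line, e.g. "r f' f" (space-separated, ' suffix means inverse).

f' f'

  after f': (1 4 3 5 2)
  after f': (1 3 2 4 5)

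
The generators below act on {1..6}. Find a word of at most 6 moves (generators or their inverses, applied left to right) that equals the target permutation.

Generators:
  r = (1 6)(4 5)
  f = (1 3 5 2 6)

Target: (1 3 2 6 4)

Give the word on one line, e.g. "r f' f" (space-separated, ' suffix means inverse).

  after r': (1 6)(4 5)
  after f': (1 2 5 4 3)
  after f': (1 5 4)(2 3 6)
  after f': (1 3 2)(4 6 5)
  after r: (1 3 2 6 4)

r' f' f' f' r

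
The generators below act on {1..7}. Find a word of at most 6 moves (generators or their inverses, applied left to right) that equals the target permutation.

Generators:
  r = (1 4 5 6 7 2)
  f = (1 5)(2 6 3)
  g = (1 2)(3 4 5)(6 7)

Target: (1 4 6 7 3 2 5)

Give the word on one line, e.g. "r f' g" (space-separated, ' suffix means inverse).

g g r f'

  after g: (1 2)(3 4 5)(6 7)
  after g: (3 5 4)
  after r: (1 4 3 6 7 2)
  after f': (1 4 6 7 3 2 5)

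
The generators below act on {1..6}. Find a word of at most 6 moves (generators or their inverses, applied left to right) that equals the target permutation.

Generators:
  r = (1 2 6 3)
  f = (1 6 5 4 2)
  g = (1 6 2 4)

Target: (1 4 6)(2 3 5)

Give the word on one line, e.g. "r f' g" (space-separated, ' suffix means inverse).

r g f r' g'

  after r: (1 2 6 3)
  after g: (1 4)(3 6)
  after f: (1 2)(3 5 4 6)
  after r': (2 3 5 4)
  after g': (1 4 6)(2 3 5)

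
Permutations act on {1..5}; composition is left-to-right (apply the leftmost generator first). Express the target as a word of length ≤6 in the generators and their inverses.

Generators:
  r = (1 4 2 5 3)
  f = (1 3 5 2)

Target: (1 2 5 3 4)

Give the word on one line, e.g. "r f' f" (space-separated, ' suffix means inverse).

  after r': (1 3 5 2 4)
  after f': (2 4)
  after r': (1 3 5 2)
  after f: (1 5)(2 3)
  after r': (1 2 5 3 4)

r' f' r' f r'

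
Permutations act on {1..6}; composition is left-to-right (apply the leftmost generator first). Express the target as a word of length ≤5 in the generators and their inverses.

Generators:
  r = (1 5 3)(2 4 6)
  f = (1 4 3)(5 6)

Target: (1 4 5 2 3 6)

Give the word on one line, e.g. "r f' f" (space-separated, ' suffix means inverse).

  after f': (1 3 4)(5 6)
  after r': (1 5 4 3 2 6)
  after r': (2 4 5)(3 6)
  after f': (1 3 5 2)(4 6)
  after f': (1 4 5 2 3 6)

f' r' r' f' f'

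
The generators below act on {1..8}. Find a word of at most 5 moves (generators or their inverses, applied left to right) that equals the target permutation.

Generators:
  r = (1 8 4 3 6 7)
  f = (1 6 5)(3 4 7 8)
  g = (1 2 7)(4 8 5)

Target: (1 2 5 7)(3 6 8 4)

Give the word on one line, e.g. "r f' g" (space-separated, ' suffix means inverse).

  after r': (1 7 6 3 4 8)
  after g': (1 2)(3 5 8 7 6)
  after f': (1 2 5 7)(3 6 8 4)

r' g' f'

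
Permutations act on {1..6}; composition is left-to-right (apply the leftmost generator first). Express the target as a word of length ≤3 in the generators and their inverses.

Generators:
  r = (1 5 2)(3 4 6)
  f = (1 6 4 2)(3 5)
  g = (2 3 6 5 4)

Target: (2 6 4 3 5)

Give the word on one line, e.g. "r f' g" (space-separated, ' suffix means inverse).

  after g: (2 3 6 5 4)
  after g: (2 6 4 3 5)

g g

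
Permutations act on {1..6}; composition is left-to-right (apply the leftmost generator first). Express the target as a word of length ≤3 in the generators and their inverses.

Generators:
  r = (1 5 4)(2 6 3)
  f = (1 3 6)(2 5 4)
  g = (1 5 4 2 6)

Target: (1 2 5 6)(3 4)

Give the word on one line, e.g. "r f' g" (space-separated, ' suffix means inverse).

r f g

  after r: (1 5 4)(2 6 3)
  after f: (1 4 3 5 2)
  after g: (1 2 5 6)(3 4)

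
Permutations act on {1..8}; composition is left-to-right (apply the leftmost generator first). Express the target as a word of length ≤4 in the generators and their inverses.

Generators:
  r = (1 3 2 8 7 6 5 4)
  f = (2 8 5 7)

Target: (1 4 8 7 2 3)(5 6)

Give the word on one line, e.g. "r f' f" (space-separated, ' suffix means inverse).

  after r': (1 4 5 6 7 8 2 3)
  after f': (1 4 8 7 2 3)(5 6)

r' f'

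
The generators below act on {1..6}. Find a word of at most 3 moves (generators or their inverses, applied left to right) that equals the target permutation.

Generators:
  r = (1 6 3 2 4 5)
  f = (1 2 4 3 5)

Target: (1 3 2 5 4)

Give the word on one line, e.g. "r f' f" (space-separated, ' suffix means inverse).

f' f'

  after f': (1 5 3 4 2)
  after f': (1 3 2 5 4)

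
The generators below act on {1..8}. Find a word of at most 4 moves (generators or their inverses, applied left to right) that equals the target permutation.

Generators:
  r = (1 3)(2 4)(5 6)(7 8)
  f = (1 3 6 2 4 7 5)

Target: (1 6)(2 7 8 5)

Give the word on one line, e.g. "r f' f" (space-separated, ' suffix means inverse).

r' f

  after r': (1 3)(2 4)(5 6)(7 8)
  after f: (1 6)(2 7 8 5)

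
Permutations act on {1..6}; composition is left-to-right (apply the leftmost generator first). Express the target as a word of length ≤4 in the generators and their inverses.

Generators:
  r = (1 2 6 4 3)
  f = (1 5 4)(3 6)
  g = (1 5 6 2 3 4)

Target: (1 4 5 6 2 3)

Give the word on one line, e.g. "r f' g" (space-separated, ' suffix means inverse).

  after f: (1 5 4)(3 6)
  after g': (2 6)(3 5)
  after f': (1 4 5 6 2 3)

f g' f'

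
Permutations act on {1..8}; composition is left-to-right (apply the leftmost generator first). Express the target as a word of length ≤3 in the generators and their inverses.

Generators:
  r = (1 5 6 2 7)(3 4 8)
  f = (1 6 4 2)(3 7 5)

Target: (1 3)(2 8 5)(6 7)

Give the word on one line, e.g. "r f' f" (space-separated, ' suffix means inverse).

  after f': (1 2 4 6)(3 5 7)
  after r: (1 7 4 2 8 3 6 5)
  after f': (1 3)(2 8 5)(6 7)

f' r f'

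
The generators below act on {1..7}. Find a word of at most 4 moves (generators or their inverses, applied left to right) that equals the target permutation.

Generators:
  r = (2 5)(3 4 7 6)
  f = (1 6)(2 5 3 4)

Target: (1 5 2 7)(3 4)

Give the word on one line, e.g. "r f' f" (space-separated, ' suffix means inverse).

f' r f'

  after f': (1 6)(2 4 3 5)
  after r: (1 3 2 7 6)
  after f': (1 5 2 7)(3 4)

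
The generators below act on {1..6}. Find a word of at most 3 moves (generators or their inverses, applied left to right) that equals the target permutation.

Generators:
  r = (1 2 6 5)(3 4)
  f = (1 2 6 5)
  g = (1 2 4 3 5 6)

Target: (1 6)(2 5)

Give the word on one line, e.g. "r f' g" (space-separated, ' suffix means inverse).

r' r'

  after r': (1 5 6 2)(3 4)
  after r': (1 6)(2 5)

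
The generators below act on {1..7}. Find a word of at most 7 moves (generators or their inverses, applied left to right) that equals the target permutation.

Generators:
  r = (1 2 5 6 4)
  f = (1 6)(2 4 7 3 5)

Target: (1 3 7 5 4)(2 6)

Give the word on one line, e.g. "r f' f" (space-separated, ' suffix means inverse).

  after r: (1 2 5 6 4)
  after r: (1 5 4 2 6)
  after f': (1 3 7 4 5 2)
  after r': (1 3 7 6 5)(2 4)
  after r': (1 3 7 5 4)(2 6)

r r f' r' r'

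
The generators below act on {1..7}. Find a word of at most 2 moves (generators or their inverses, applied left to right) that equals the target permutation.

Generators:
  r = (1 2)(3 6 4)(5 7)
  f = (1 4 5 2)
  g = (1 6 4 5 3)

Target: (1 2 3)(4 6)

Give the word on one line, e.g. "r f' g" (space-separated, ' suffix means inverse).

f' g

  after f': (1 2 5 4)
  after g: (1 2 3)(4 6)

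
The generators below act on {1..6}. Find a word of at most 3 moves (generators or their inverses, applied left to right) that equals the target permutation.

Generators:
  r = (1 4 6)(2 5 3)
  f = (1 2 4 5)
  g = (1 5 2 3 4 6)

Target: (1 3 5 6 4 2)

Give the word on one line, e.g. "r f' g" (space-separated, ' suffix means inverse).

  after f: (1 2 4 5)
  after r': (1 3 5 6 4 2)

f r'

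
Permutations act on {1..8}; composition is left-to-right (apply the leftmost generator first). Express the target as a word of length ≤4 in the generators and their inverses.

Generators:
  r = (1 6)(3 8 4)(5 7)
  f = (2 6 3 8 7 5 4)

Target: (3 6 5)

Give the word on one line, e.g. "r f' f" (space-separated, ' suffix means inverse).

  after f: (2 6 3 8 7 5 4)
  after r: (1 6 8 5 3 4 2)
  after r: (2 6 4)(5 8 7)
  after f': (3 6 5)

f r r f'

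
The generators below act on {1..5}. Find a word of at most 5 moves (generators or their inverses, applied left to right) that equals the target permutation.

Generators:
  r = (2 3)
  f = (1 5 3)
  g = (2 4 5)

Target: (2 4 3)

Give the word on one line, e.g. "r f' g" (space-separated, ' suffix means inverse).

  after f: (1 5 3)
  after r: (1 5 2 3)
  after f': (2 5)
  after g': (2 4)
  after r': (2 4 3)

f r f' g' r'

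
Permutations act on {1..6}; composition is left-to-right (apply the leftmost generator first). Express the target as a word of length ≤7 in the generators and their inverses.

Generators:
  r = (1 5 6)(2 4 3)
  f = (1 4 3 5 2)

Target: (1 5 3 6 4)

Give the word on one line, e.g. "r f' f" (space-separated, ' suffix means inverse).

  after f': (1 2 5 3 4)
  after f': (1 5 4 2 3)
  after r': (2 4 3 6 5)
  after f': (1 2)(3 6)
  after f': (1 5 3 6 4)

f' f' r' f' f'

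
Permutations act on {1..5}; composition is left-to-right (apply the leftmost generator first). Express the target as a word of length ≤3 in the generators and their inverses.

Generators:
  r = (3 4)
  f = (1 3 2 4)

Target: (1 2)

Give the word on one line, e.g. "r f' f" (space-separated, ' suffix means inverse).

  after r: (3 4)
  after f': (1 4)(2 3)
  after f': (1 2)

r f' f'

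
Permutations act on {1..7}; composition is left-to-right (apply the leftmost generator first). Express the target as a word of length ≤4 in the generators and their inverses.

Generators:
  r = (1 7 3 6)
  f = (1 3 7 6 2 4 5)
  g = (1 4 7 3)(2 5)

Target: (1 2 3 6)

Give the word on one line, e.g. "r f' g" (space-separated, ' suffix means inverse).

  after f: (1 3 7 6 2 4 5)
  after g: (2 7 6 5 4)
  after r': (1 6 5 4 2)(3 7)
  after f: (1 2 3 6)

f g r' f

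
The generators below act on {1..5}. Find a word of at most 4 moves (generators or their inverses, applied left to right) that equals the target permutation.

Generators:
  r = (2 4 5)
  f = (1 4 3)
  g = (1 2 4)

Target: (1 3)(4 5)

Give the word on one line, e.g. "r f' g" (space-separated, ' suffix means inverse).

  after g': (1 4 2)
  after f: (1 3)(2 4)
  after r': (1 3)(4 5)

g' f r'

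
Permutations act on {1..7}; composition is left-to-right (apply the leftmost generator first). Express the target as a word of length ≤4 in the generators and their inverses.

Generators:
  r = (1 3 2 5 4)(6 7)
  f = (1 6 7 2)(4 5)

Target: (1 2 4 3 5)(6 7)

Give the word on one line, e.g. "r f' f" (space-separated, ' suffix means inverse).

r' r' r'

  after r': (1 4 5 2 3)(6 7)
  after r': (1 5 3 4 2)
  after r': (1 2 4 3 5)(6 7)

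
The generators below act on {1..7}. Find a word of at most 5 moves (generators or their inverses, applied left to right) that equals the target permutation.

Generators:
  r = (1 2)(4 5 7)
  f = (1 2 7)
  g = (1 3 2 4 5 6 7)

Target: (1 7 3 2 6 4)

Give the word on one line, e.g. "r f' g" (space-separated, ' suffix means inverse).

g r' g' f'

  after g: (1 3 2 4 5 6 7)
  after r': (1 3)(2 7)(5 6)
  after g': (2 6 4)(3 7)
  after f': (1 7 3 2 6 4)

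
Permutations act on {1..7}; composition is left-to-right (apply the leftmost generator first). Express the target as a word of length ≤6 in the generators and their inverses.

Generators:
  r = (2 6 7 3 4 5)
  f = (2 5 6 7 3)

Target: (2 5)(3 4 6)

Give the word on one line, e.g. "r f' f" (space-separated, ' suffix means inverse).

r' r' f f r

  after r': (2 5 4 3 7 6)
  after r': (2 4 7)(3 6 5)
  after f: (2 4 3 7 5)
  after f: (2 4)(6 7)
  after r: (2 5)(3 4 6)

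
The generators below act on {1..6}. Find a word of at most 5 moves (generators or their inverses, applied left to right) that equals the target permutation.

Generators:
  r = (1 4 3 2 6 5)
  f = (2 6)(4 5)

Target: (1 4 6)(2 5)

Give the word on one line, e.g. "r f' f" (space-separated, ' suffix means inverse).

  after f': (2 6)(4 5)
  after r: (1 4)(2 5 3)
  after r: (1 3 6 5 2)
  after f': (1 3 2)(4 5 6)
  after r': (1 4 6)(2 5)

f' r r f' r'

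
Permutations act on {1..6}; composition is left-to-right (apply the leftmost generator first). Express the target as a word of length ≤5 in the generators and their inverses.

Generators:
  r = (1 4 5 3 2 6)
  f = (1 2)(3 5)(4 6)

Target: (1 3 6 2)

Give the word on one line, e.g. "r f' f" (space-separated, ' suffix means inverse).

  after r': (1 6 2 3 5 4)
  after r': (1 2 5)(3 4 6)
  after r': (1 3)(2 4)(5 6)
  after f': (1 5 4)(2 6 3)
  after r: (1 3 6 2)

r' r' r' f' r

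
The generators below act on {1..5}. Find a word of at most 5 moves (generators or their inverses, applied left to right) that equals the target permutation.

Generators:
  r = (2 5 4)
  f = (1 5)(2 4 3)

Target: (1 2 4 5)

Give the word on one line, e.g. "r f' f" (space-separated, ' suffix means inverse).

f f f r'

  after f: (1 5)(2 4 3)
  after f: (2 3 4)
  after f: (1 5)
  after r': (1 2 4 5)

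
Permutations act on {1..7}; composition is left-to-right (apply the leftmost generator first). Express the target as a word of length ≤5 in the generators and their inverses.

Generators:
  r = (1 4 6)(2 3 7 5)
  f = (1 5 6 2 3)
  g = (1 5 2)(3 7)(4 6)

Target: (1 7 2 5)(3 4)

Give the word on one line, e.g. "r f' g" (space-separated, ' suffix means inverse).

  after f: (1 5 6 2 3)
  after r': (1 7 3 6 5 4)
  after f: (1 7)(2 3)(4 5)
  after g: (1 3)(2 7 5 6 4)
  after r: (1 7 2 5)(3 4)

f r' f g r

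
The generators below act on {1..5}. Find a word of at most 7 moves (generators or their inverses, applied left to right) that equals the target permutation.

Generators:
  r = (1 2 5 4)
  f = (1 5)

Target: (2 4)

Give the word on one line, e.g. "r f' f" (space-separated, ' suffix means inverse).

r f r' f' f'

  after r: (1 2 5 4)
  after f: (1 2)(4 5)
  after r': (2 4)
  after f': (1 5)(2 4)
  after f': (2 4)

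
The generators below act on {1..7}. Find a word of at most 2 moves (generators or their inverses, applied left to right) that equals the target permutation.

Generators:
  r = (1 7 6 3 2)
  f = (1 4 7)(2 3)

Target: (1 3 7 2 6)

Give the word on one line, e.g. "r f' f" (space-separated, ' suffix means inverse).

  after r': (1 2 3 6 7)
  after r': (1 3 7 2 6)

r' r'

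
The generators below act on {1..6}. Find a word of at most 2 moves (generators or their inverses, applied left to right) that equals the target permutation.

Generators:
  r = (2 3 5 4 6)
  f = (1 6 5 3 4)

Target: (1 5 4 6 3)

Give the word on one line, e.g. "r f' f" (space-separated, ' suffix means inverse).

f f

  after f: (1 6 5 3 4)
  after f: (1 5 4 6 3)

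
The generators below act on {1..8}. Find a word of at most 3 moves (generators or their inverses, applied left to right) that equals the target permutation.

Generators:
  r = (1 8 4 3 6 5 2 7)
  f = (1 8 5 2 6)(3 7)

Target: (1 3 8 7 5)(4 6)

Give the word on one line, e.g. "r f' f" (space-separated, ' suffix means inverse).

f r r

  after f: (1 8 5 2 6)(3 7)
  after r: (1 4 3)(2 5 7 6 8)
  after r: (1 3 8 7 5)(4 6)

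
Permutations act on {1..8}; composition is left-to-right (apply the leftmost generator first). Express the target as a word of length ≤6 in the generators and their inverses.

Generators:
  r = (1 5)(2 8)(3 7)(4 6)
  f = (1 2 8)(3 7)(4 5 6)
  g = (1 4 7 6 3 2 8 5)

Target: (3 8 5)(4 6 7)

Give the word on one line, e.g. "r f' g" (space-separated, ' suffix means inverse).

  after f: (1 2 8)(3 7)(4 5 6)
  after r: (1 8 5 4)
  after g: (1 5 7 6 3 2 8)
  after r': (3 8 5)(4 6 7)

f r g r'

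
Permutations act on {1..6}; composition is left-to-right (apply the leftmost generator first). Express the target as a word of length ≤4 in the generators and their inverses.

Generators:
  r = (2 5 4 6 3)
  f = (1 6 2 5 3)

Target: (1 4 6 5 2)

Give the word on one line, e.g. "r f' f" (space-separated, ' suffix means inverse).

  after r': (2 3 6 4 5)
  after f: (1 6 4 3 2)
  after r': (1 4 6 5 2)

r' f r'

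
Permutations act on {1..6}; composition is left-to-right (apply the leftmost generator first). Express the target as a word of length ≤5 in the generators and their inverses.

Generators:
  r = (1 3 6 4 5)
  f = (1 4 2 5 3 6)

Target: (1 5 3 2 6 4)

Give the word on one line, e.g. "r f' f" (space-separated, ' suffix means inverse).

f r' f' f'

  after f: (1 4 2 5 3 6)
  after r': (1 6 5)(2 4)
  after f': (1 3 5 6 2)
  after f': (1 5 3 2 6 4)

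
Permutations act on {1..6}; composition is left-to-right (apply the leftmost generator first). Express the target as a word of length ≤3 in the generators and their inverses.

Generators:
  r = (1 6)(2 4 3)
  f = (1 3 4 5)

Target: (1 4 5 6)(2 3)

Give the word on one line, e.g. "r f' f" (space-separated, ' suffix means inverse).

f r'

  after f: (1 3 4 5)
  after r': (1 4 5 6)(2 3)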